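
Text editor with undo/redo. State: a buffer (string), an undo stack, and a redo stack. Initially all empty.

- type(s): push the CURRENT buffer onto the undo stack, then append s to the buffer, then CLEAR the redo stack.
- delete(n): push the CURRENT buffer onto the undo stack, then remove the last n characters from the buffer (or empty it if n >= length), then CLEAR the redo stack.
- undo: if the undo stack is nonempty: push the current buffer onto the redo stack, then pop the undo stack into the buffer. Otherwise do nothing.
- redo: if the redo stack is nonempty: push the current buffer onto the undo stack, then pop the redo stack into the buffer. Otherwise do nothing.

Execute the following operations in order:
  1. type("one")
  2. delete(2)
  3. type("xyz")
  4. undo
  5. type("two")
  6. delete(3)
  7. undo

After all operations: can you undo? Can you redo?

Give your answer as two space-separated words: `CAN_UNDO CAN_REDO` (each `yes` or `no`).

After op 1 (type): buf='one' undo_depth=1 redo_depth=0
After op 2 (delete): buf='o' undo_depth=2 redo_depth=0
After op 3 (type): buf='oxyz' undo_depth=3 redo_depth=0
After op 4 (undo): buf='o' undo_depth=2 redo_depth=1
After op 5 (type): buf='otwo' undo_depth=3 redo_depth=0
After op 6 (delete): buf='o' undo_depth=4 redo_depth=0
After op 7 (undo): buf='otwo' undo_depth=3 redo_depth=1

Answer: yes yes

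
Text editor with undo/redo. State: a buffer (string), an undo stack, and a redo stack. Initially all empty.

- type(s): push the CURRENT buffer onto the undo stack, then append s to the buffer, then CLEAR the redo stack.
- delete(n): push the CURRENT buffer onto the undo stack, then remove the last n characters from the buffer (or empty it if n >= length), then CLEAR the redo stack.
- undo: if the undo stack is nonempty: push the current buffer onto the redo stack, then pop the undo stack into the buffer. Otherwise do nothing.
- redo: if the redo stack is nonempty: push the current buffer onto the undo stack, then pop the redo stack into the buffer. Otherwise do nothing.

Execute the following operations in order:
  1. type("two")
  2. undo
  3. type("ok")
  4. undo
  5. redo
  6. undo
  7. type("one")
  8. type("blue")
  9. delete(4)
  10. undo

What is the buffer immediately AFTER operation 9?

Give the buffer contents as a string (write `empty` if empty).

After op 1 (type): buf='two' undo_depth=1 redo_depth=0
After op 2 (undo): buf='(empty)' undo_depth=0 redo_depth=1
After op 3 (type): buf='ok' undo_depth=1 redo_depth=0
After op 4 (undo): buf='(empty)' undo_depth=0 redo_depth=1
After op 5 (redo): buf='ok' undo_depth=1 redo_depth=0
After op 6 (undo): buf='(empty)' undo_depth=0 redo_depth=1
After op 7 (type): buf='one' undo_depth=1 redo_depth=0
After op 8 (type): buf='oneblue' undo_depth=2 redo_depth=0
After op 9 (delete): buf='one' undo_depth=3 redo_depth=0

Answer: one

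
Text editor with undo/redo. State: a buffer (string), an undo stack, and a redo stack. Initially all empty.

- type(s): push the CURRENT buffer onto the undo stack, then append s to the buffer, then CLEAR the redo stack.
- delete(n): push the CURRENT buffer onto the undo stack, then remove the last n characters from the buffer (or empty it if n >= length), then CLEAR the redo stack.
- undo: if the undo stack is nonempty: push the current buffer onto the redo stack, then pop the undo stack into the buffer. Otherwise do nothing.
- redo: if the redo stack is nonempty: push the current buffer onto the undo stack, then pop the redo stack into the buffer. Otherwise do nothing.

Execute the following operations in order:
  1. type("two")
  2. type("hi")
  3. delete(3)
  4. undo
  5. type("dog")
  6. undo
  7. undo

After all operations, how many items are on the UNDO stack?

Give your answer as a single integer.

Answer: 1

Derivation:
After op 1 (type): buf='two' undo_depth=1 redo_depth=0
After op 2 (type): buf='twohi' undo_depth=2 redo_depth=0
After op 3 (delete): buf='tw' undo_depth=3 redo_depth=0
After op 4 (undo): buf='twohi' undo_depth=2 redo_depth=1
After op 5 (type): buf='twohidog' undo_depth=3 redo_depth=0
After op 6 (undo): buf='twohi' undo_depth=2 redo_depth=1
After op 7 (undo): buf='two' undo_depth=1 redo_depth=2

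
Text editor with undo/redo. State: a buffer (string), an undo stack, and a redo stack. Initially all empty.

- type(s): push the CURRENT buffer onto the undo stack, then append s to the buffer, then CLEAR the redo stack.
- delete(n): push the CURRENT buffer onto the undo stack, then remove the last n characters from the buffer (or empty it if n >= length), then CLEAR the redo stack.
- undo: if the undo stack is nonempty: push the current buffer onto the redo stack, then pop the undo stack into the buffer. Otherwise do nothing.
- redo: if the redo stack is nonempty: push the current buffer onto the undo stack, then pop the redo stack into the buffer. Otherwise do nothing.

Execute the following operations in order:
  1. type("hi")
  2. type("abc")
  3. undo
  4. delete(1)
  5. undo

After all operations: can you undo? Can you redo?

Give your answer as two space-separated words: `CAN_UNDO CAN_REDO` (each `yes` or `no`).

After op 1 (type): buf='hi' undo_depth=1 redo_depth=0
After op 2 (type): buf='hiabc' undo_depth=2 redo_depth=0
After op 3 (undo): buf='hi' undo_depth=1 redo_depth=1
After op 4 (delete): buf='h' undo_depth=2 redo_depth=0
After op 5 (undo): buf='hi' undo_depth=1 redo_depth=1

Answer: yes yes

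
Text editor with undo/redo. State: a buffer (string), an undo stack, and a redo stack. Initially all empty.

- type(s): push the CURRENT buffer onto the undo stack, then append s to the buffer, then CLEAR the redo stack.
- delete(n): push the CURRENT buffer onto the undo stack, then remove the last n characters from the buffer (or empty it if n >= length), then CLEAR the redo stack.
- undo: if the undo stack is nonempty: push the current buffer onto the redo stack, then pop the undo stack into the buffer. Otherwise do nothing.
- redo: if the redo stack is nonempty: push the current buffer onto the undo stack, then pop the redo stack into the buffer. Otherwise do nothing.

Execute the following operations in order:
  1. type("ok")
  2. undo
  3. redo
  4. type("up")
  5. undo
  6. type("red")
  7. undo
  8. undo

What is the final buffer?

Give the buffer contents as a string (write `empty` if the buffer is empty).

After op 1 (type): buf='ok' undo_depth=1 redo_depth=0
After op 2 (undo): buf='(empty)' undo_depth=0 redo_depth=1
After op 3 (redo): buf='ok' undo_depth=1 redo_depth=0
After op 4 (type): buf='okup' undo_depth=2 redo_depth=0
After op 5 (undo): buf='ok' undo_depth=1 redo_depth=1
After op 6 (type): buf='okred' undo_depth=2 redo_depth=0
After op 7 (undo): buf='ok' undo_depth=1 redo_depth=1
After op 8 (undo): buf='(empty)' undo_depth=0 redo_depth=2

Answer: empty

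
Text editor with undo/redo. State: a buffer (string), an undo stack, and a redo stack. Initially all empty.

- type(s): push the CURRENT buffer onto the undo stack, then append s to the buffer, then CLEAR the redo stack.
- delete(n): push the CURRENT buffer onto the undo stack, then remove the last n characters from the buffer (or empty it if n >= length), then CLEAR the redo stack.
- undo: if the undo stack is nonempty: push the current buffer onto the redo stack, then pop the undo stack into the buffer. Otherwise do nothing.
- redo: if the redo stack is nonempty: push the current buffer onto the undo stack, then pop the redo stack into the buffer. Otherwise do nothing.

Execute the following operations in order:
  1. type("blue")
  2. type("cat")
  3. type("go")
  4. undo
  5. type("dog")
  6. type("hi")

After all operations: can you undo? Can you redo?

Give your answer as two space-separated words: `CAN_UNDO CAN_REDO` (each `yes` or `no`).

After op 1 (type): buf='blue' undo_depth=1 redo_depth=0
After op 2 (type): buf='bluecat' undo_depth=2 redo_depth=0
After op 3 (type): buf='bluecatgo' undo_depth=3 redo_depth=0
After op 4 (undo): buf='bluecat' undo_depth=2 redo_depth=1
After op 5 (type): buf='bluecatdog' undo_depth=3 redo_depth=0
After op 6 (type): buf='bluecatdoghi' undo_depth=4 redo_depth=0

Answer: yes no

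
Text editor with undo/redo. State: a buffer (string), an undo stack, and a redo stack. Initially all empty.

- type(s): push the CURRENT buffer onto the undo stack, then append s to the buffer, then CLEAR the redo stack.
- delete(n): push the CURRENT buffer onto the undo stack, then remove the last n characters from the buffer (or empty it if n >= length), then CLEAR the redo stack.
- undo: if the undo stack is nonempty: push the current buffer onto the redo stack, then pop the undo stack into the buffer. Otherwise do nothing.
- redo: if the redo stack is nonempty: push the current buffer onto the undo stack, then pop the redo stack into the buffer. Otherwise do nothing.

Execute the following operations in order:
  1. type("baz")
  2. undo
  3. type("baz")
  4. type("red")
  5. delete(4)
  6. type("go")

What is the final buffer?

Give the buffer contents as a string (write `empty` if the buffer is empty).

After op 1 (type): buf='baz' undo_depth=1 redo_depth=0
After op 2 (undo): buf='(empty)' undo_depth=0 redo_depth=1
After op 3 (type): buf='baz' undo_depth=1 redo_depth=0
After op 4 (type): buf='bazred' undo_depth=2 redo_depth=0
After op 5 (delete): buf='ba' undo_depth=3 redo_depth=0
After op 6 (type): buf='bago' undo_depth=4 redo_depth=0

Answer: bago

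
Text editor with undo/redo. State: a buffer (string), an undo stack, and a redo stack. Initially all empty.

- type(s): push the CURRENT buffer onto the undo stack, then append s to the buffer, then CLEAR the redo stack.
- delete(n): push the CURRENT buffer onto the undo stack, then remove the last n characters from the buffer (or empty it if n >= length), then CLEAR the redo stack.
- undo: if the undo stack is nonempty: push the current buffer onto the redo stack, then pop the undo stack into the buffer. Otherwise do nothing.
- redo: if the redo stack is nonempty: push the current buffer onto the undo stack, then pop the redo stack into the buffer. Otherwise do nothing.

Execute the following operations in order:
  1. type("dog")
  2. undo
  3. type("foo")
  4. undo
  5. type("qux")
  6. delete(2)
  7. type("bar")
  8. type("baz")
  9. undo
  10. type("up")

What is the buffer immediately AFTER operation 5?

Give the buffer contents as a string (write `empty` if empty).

Answer: qux

Derivation:
After op 1 (type): buf='dog' undo_depth=1 redo_depth=0
After op 2 (undo): buf='(empty)' undo_depth=0 redo_depth=1
After op 3 (type): buf='foo' undo_depth=1 redo_depth=0
After op 4 (undo): buf='(empty)' undo_depth=0 redo_depth=1
After op 5 (type): buf='qux' undo_depth=1 redo_depth=0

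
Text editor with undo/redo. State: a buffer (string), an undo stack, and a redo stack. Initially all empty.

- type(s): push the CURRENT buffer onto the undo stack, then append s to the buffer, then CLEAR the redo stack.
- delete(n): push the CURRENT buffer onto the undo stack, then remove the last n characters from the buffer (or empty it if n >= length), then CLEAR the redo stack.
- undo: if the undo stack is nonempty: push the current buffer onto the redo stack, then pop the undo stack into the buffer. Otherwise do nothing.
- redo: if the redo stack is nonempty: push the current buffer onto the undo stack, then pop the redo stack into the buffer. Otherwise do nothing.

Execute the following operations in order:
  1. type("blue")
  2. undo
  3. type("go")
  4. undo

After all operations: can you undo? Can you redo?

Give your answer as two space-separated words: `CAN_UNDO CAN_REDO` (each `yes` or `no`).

After op 1 (type): buf='blue' undo_depth=1 redo_depth=0
After op 2 (undo): buf='(empty)' undo_depth=0 redo_depth=1
After op 3 (type): buf='go' undo_depth=1 redo_depth=0
After op 4 (undo): buf='(empty)' undo_depth=0 redo_depth=1

Answer: no yes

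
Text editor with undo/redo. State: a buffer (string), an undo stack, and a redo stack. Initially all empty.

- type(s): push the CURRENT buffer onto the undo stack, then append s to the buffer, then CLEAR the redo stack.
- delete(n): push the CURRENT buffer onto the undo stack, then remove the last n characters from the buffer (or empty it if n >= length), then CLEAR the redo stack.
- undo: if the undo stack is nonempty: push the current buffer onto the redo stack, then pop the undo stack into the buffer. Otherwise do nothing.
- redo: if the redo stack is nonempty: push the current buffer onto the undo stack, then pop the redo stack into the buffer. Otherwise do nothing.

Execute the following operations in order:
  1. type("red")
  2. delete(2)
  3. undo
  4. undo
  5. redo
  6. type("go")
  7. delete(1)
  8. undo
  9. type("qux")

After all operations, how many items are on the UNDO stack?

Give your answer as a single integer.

Answer: 3

Derivation:
After op 1 (type): buf='red' undo_depth=1 redo_depth=0
After op 2 (delete): buf='r' undo_depth=2 redo_depth=0
After op 3 (undo): buf='red' undo_depth=1 redo_depth=1
After op 4 (undo): buf='(empty)' undo_depth=0 redo_depth=2
After op 5 (redo): buf='red' undo_depth=1 redo_depth=1
After op 6 (type): buf='redgo' undo_depth=2 redo_depth=0
After op 7 (delete): buf='redg' undo_depth=3 redo_depth=0
After op 8 (undo): buf='redgo' undo_depth=2 redo_depth=1
After op 9 (type): buf='redgoqux' undo_depth=3 redo_depth=0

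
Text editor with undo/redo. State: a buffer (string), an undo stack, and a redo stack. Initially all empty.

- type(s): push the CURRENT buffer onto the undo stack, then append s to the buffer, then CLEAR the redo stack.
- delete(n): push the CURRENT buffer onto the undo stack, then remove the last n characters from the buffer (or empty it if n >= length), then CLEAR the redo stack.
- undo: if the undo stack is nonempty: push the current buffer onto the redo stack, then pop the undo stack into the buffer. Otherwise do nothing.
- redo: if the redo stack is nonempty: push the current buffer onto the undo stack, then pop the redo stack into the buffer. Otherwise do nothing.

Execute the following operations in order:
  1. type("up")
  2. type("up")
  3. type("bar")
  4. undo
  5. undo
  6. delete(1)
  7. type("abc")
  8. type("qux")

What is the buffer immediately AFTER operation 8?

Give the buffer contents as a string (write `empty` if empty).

After op 1 (type): buf='up' undo_depth=1 redo_depth=0
After op 2 (type): buf='upup' undo_depth=2 redo_depth=0
After op 3 (type): buf='upupbar' undo_depth=3 redo_depth=0
After op 4 (undo): buf='upup' undo_depth=2 redo_depth=1
After op 5 (undo): buf='up' undo_depth=1 redo_depth=2
After op 6 (delete): buf='u' undo_depth=2 redo_depth=0
After op 7 (type): buf='uabc' undo_depth=3 redo_depth=0
After op 8 (type): buf='uabcqux' undo_depth=4 redo_depth=0

Answer: uabcqux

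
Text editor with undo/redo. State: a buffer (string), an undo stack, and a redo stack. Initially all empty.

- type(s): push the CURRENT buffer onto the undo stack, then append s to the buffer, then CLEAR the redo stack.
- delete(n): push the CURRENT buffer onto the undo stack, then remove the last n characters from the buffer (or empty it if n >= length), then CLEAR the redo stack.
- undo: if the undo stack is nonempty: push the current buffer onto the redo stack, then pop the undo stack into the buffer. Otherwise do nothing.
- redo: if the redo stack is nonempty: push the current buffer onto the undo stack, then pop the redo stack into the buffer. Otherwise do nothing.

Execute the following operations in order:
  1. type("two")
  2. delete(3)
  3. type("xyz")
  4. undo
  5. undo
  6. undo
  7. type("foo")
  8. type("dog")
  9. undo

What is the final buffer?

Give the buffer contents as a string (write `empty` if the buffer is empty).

Answer: foo

Derivation:
After op 1 (type): buf='two' undo_depth=1 redo_depth=0
After op 2 (delete): buf='(empty)' undo_depth=2 redo_depth=0
After op 3 (type): buf='xyz' undo_depth=3 redo_depth=0
After op 4 (undo): buf='(empty)' undo_depth=2 redo_depth=1
After op 5 (undo): buf='two' undo_depth=1 redo_depth=2
After op 6 (undo): buf='(empty)' undo_depth=0 redo_depth=3
After op 7 (type): buf='foo' undo_depth=1 redo_depth=0
After op 8 (type): buf='foodog' undo_depth=2 redo_depth=0
After op 9 (undo): buf='foo' undo_depth=1 redo_depth=1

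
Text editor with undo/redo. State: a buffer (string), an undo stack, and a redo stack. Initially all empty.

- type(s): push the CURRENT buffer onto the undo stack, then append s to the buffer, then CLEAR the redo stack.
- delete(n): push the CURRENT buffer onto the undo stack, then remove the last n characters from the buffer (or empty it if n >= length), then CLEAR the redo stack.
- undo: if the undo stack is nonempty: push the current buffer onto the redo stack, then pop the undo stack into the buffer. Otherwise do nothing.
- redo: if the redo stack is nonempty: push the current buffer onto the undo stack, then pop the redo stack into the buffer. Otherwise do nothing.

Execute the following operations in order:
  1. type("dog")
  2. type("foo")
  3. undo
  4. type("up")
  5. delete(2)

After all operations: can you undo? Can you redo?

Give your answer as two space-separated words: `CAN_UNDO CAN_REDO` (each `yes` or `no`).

After op 1 (type): buf='dog' undo_depth=1 redo_depth=0
After op 2 (type): buf='dogfoo' undo_depth=2 redo_depth=0
After op 3 (undo): buf='dog' undo_depth=1 redo_depth=1
After op 4 (type): buf='dogup' undo_depth=2 redo_depth=0
After op 5 (delete): buf='dog' undo_depth=3 redo_depth=0

Answer: yes no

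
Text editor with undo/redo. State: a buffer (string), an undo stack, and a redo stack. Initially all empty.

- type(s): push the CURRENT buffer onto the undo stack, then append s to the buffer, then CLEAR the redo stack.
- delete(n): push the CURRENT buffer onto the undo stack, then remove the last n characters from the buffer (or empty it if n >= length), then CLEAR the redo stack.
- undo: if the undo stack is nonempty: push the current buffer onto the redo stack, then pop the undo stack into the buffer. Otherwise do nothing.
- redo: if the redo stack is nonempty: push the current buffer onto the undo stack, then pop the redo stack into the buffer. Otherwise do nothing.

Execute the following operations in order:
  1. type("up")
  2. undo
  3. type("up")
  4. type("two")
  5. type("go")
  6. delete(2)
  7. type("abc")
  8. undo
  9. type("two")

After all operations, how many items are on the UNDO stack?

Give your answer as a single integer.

Answer: 5

Derivation:
After op 1 (type): buf='up' undo_depth=1 redo_depth=0
After op 2 (undo): buf='(empty)' undo_depth=0 redo_depth=1
After op 3 (type): buf='up' undo_depth=1 redo_depth=0
After op 4 (type): buf='uptwo' undo_depth=2 redo_depth=0
After op 5 (type): buf='uptwogo' undo_depth=3 redo_depth=0
After op 6 (delete): buf='uptwo' undo_depth=4 redo_depth=0
After op 7 (type): buf='uptwoabc' undo_depth=5 redo_depth=0
After op 8 (undo): buf='uptwo' undo_depth=4 redo_depth=1
After op 9 (type): buf='uptwotwo' undo_depth=5 redo_depth=0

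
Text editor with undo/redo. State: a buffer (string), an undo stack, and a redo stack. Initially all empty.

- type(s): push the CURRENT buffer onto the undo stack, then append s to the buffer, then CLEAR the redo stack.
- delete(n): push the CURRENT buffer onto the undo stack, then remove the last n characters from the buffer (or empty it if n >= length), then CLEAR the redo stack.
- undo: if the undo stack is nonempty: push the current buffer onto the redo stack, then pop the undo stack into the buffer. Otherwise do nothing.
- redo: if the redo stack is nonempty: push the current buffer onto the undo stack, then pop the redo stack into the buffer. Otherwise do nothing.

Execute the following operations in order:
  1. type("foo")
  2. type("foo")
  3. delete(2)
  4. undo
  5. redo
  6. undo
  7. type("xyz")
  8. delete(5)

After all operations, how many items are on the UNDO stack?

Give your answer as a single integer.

After op 1 (type): buf='foo' undo_depth=1 redo_depth=0
After op 2 (type): buf='foofoo' undo_depth=2 redo_depth=0
After op 3 (delete): buf='foof' undo_depth=3 redo_depth=0
After op 4 (undo): buf='foofoo' undo_depth=2 redo_depth=1
After op 5 (redo): buf='foof' undo_depth=3 redo_depth=0
After op 6 (undo): buf='foofoo' undo_depth=2 redo_depth=1
After op 7 (type): buf='foofooxyz' undo_depth=3 redo_depth=0
After op 8 (delete): buf='foof' undo_depth=4 redo_depth=0

Answer: 4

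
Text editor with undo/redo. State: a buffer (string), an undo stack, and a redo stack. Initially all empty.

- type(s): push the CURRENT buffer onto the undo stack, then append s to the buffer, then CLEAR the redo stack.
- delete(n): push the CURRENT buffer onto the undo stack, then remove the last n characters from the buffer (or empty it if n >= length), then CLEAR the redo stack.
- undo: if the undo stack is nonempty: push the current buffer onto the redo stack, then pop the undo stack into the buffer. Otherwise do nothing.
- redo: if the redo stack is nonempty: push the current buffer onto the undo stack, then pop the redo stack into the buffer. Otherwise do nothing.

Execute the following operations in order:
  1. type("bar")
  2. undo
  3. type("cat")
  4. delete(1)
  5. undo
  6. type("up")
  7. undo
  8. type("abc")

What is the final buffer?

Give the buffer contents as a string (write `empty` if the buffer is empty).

Answer: catabc

Derivation:
After op 1 (type): buf='bar' undo_depth=1 redo_depth=0
After op 2 (undo): buf='(empty)' undo_depth=0 redo_depth=1
After op 3 (type): buf='cat' undo_depth=1 redo_depth=0
After op 4 (delete): buf='ca' undo_depth=2 redo_depth=0
After op 5 (undo): buf='cat' undo_depth=1 redo_depth=1
After op 6 (type): buf='catup' undo_depth=2 redo_depth=0
After op 7 (undo): buf='cat' undo_depth=1 redo_depth=1
After op 8 (type): buf='catabc' undo_depth=2 redo_depth=0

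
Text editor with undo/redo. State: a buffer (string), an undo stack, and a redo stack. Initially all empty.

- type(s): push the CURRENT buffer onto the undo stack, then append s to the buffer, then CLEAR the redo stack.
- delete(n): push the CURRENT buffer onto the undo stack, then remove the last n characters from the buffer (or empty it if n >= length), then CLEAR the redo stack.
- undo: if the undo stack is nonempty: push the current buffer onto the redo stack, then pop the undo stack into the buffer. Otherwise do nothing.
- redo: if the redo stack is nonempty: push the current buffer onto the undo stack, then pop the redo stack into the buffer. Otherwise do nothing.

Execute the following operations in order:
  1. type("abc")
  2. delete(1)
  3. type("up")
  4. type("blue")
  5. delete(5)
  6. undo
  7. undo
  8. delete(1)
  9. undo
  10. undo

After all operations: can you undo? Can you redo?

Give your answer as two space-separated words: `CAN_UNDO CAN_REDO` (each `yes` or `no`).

After op 1 (type): buf='abc' undo_depth=1 redo_depth=0
After op 2 (delete): buf='ab' undo_depth=2 redo_depth=0
After op 3 (type): buf='abup' undo_depth=3 redo_depth=0
After op 4 (type): buf='abupblue' undo_depth=4 redo_depth=0
After op 5 (delete): buf='abu' undo_depth=5 redo_depth=0
After op 6 (undo): buf='abupblue' undo_depth=4 redo_depth=1
After op 7 (undo): buf='abup' undo_depth=3 redo_depth=2
After op 8 (delete): buf='abu' undo_depth=4 redo_depth=0
After op 9 (undo): buf='abup' undo_depth=3 redo_depth=1
After op 10 (undo): buf='ab' undo_depth=2 redo_depth=2

Answer: yes yes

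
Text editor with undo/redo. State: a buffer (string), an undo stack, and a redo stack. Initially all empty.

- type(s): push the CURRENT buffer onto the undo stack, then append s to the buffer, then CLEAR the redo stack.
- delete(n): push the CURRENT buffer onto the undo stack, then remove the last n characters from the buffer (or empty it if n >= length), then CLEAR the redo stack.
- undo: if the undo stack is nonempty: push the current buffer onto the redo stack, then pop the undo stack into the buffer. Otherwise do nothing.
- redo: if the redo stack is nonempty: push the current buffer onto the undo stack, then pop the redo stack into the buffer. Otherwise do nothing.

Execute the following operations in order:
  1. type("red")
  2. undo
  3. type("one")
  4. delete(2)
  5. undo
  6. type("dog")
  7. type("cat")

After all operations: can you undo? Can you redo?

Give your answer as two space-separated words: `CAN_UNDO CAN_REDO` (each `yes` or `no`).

Answer: yes no

Derivation:
After op 1 (type): buf='red' undo_depth=1 redo_depth=0
After op 2 (undo): buf='(empty)' undo_depth=0 redo_depth=1
After op 3 (type): buf='one' undo_depth=1 redo_depth=0
After op 4 (delete): buf='o' undo_depth=2 redo_depth=0
After op 5 (undo): buf='one' undo_depth=1 redo_depth=1
After op 6 (type): buf='onedog' undo_depth=2 redo_depth=0
After op 7 (type): buf='onedogcat' undo_depth=3 redo_depth=0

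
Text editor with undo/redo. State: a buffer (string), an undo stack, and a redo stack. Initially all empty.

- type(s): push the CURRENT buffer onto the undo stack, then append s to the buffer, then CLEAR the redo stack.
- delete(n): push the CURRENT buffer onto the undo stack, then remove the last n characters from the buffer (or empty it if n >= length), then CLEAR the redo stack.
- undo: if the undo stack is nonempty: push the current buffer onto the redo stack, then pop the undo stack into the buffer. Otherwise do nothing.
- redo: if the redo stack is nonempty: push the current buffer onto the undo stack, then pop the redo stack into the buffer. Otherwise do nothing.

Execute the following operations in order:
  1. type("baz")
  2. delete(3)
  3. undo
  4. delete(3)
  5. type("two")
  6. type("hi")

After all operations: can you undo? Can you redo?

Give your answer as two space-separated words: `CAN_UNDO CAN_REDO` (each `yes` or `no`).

After op 1 (type): buf='baz' undo_depth=1 redo_depth=0
After op 2 (delete): buf='(empty)' undo_depth=2 redo_depth=0
After op 3 (undo): buf='baz' undo_depth=1 redo_depth=1
After op 4 (delete): buf='(empty)' undo_depth=2 redo_depth=0
After op 5 (type): buf='two' undo_depth=3 redo_depth=0
After op 6 (type): buf='twohi' undo_depth=4 redo_depth=0

Answer: yes no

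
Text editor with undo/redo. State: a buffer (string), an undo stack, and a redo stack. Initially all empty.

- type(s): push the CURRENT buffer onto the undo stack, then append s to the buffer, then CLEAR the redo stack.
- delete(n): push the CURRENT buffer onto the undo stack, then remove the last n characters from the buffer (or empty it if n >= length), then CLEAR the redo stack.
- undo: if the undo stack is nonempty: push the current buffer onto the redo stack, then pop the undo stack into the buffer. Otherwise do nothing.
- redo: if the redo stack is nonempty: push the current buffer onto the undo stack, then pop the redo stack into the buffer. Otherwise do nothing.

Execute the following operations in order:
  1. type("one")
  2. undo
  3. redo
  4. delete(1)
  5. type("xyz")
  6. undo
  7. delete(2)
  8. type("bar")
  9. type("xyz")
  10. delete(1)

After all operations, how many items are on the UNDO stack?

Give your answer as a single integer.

Answer: 6

Derivation:
After op 1 (type): buf='one' undo_depth=1 redo_depth=0
After op 2 (undo): buf='(empty)' undo_depth=0 redo_depth=1
After op 3 (redo): buf='one' undo_depth=1 redo_depth=0
After op 4 (delete): buf='on' undo_depth=2 redo_depth=0
After op 5 (type): buf='onxyz' undo_depth=3 redo_depth=0
After op 6 (undo): buf='on' undo_depth=2 redo_depth=1
After op 7 (delete): buf='(empty)' undo_depth=3 redo_depth=0
After op 8 (type): buf='bar' undo_depth=4 redo_depth=0
After op 9 (type): buf='barxyz' undo_depth=5 redo_depth=0
After op 10 (delete): buf='barxy' undo_depth=6 redo_depth=0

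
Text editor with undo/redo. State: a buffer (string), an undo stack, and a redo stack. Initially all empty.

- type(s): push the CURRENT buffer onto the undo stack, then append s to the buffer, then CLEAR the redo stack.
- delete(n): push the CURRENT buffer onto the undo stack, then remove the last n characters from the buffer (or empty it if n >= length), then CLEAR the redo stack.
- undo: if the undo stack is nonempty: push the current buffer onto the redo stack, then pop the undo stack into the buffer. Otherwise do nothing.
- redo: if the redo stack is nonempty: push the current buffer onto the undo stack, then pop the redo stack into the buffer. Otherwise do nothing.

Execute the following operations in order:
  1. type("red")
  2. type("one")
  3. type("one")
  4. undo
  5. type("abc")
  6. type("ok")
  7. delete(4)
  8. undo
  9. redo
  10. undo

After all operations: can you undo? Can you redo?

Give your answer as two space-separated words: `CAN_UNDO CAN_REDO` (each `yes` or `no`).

Answer: yes yes

Derivation:
After op 1 (type): buf='red' undo_depth=1 redo_depth=0
After op 2 (type): buf='redone' undo_depth=2 redo_depth=0
After op 3 (type): buf='redoneone' undo_depth=3 redo_depth=0
After op 4 (undo): buf='redone' undo_depth=2 redo_depth=1
After op 5 (type): buf='redoneabc' undo_depth=3 redo_depth=0
After op 6 (type): buf='redoneabcok' undo_depth=4 redo_depth=0
After op 7 (delete): buf='redonea' undo_depth=5 redo_depth=0
After op 8 (undo): buf='redoneabcok' undo_depth=4 redo_depth=1
After op 9 (redo): buf='redonea' undo_depth=5 redo_depth=0
After op 10 (undo): buf='redoneabcok' undo_depth=4 redo_depth=1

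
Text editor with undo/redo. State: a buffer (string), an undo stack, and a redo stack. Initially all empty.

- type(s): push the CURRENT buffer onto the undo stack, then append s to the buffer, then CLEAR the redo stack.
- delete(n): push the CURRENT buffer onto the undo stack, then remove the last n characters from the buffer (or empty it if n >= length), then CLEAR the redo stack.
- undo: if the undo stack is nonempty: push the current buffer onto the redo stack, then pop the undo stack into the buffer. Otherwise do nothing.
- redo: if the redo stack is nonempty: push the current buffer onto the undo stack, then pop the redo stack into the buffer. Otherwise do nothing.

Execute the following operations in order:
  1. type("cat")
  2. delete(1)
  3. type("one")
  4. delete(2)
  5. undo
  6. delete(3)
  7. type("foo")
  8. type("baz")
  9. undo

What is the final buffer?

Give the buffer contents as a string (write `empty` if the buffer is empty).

Answer: cafoo

Derivation:
After op 1 (type): buf='cat' undo_depth=1 redo_depth=0
After op 2 (delete): buf='ca' undo_depth=2 redo_depth=0
After op 3 (type): buf='caone' undo_depth=3 redo_depth=0
After op 4 (delete): buf='cao' undo_depth=4 redo_depth=0
After op 5 (undo): buf='caone' undo_depth=3 redo_depth=1
After op 6 (delete): buf='ca' undo_depth=4 redo_depth=0
After op 7 (type): buf='cafoo' undo_depth=5 redo_depth=0
After op 8 (type): buf='cafoobaz' undo_depth=6 redo_depth=0
After op 9 (undo): buf='cafoo' undo_depth=5 redo_depth=1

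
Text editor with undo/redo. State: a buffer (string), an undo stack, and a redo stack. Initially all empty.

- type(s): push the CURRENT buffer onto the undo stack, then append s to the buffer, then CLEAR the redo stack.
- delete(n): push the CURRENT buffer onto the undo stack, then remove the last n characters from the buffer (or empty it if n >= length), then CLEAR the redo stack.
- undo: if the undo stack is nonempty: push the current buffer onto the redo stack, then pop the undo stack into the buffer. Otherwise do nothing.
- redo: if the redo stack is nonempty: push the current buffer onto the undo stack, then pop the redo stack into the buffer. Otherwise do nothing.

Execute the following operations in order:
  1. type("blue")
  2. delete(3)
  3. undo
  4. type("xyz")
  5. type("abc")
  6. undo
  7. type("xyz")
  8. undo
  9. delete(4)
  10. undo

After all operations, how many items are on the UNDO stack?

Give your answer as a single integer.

After op 1 (type): buf='blue' undo_depth=1 redo_depth=0
After op 2 (delete): buf='b' undo_depth=2 redo_depth=0
After op 3 (undo): buf='blue' undo_depth=1 redo_depth=1
After op 4 (type): buf='bluexyz' undo_depth=2 redo_depth=0
After op 5 (type): buf='bluexyzabc' undo_depth=3 redo_depth=0
After op 6 (undo): buf='bluexyz' undo_depth=2 redo_depth=1
After op 7 (type): buf='bluexyzxyz' undo_depth=3 redo_depth=0
After op 8 (undo): buf='bluexyz' undo_depth=2 redo_depth=1
After op 9 (delete): buf='blu' undo_depth=3 redo_depth=0
After op 10 (undo): buf='bluexyz' undo_depth=2 redo_depth=1

Answer: 2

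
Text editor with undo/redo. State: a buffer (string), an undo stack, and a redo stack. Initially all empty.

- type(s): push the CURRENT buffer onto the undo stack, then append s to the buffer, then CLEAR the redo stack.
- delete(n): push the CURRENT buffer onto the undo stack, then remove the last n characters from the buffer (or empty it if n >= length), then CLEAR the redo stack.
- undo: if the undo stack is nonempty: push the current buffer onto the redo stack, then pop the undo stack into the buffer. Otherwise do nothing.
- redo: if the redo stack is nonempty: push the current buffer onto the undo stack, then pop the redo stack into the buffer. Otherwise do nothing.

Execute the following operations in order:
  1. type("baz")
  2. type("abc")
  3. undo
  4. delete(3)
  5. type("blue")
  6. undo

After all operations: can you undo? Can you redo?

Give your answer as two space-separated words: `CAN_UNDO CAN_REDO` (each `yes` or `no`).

After op 1 (type): buf='baz' undo_depth=1 redo_depth=0
After op 2 (type): buf='bazabc' undo_depth=2 redo_depth=0
After op 3 (undo): buf='baz' undo_depth=1 redo_depth=1
After op 4 (delete): buf='(empty)' undo_depth=2 redo_depth=0
After op 5 (type): buf='blue' undo_depth=3 redo_depth=0
After op 6 (undo): buf='(empty)' undo_depth=2 redo_depth=1

Answer: yes yes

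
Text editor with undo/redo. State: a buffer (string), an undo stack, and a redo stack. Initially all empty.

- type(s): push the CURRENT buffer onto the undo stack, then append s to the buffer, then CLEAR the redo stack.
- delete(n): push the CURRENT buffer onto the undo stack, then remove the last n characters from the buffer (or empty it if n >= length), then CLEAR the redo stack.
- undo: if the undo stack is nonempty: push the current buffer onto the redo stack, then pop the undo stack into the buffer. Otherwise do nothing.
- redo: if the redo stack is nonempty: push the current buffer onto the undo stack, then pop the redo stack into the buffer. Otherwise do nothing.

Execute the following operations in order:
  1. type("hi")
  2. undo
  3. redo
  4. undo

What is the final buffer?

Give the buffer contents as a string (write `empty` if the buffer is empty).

Answer: empty

Derivation:
After op 1 (type): buf='hi' undo_depth=1 redo_depth=0
After op 2 (undo): buf='(empty)' undo_depth=0 redo_depth=1
After op 3 (redo): buf='hi' undo_depth=1 redo_depth=0
After op 4 (undo): buf='(empty)' undo_depth=0 redo_depth=1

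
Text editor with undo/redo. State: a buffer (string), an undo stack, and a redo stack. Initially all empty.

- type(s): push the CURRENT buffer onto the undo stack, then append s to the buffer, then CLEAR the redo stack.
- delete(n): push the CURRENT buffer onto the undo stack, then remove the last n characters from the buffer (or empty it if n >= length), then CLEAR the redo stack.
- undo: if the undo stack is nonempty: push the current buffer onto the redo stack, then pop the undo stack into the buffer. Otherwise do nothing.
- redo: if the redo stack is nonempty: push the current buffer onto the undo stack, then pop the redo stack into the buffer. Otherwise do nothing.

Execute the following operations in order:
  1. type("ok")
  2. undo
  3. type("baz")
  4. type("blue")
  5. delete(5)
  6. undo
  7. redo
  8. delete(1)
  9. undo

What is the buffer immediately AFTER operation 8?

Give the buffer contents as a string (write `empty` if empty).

After op 1 (type): buf='ok' undo_depth=1 redo_depth=0
After op 2 (undo): buf='(empty)' undo_depth=0 redo_depth=1
After op 3 (type): buf='baz' undo_depth=1 redo_depth=0
After op 4 (type): buf='bazblue' undo_depth=2 redo_depth=0
After op 5 (delete): buf='ba' undo_depth=3 redo_depth=0
After op 6 (undo): buf='bazblue' undo_depth=2 redo_depth=1
After op 7 (redo): buf='ba' undo_depth=3 redo_depth=0
After op 8 (delete): buf='b' undo_depth=4 redo_depth=0

Answer: b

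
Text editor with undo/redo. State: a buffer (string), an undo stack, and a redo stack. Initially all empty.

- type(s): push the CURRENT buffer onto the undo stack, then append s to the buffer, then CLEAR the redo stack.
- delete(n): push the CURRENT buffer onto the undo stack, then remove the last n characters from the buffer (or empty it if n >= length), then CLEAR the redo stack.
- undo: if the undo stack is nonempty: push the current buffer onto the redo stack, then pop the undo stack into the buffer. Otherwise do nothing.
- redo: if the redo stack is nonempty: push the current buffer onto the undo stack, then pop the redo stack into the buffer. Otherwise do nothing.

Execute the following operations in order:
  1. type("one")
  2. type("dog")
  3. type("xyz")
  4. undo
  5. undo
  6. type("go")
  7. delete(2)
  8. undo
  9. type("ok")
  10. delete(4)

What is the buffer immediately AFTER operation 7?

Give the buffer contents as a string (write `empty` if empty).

After op 1 (type): buf='one' undo_depth=1 redo_depth=0
After op 2 (type): buf='onedog' undo_depth=2 redo_depth=0
After op 3 (type): buf='onedogxyz' undo_depth=3 redo_depth=0
After op 4 (undo): buf='onedog' undo_depth=2 redo_depth=1
After op 5 (undo): buf='one' undo_depth=1 redo_depth=2
After op 6 (type): buf='onego' undo_depth=2 redo_depth=0
After op 7 (delete): buf='one' undo_depth=3 redo_depth=0

Answer: one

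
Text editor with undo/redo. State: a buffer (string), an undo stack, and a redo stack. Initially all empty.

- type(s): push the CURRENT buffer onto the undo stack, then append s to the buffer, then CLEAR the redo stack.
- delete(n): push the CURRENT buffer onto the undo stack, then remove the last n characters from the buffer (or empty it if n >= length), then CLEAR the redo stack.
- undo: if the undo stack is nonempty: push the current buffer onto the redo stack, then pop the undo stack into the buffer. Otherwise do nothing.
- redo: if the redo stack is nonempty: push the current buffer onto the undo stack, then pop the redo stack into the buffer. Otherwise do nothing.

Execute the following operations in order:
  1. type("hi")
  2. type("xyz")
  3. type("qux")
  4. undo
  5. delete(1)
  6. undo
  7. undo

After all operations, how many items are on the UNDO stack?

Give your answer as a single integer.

After op 1 (type): buf='hi' undo_depth=1 redo_depth=0
After op 2 (type): buf='hixyz' undo_depth=2 redo_depth=0
After op 3 (type): buf='hixyzqux' undo_depth=3 redo_depth=0
After op 4 (undo): buf='hixyz' undo_depth=2 redo_depth=1
After op 5 (delete): buf='hixy' undo_depth=3 redo_depth=0
After op 6 (undo): buf='hixyz' undo_depth=2 redo_depth=1
After op 7 (undo): buf='hi' undo_depth=1 redo_depth=2

Answer: 1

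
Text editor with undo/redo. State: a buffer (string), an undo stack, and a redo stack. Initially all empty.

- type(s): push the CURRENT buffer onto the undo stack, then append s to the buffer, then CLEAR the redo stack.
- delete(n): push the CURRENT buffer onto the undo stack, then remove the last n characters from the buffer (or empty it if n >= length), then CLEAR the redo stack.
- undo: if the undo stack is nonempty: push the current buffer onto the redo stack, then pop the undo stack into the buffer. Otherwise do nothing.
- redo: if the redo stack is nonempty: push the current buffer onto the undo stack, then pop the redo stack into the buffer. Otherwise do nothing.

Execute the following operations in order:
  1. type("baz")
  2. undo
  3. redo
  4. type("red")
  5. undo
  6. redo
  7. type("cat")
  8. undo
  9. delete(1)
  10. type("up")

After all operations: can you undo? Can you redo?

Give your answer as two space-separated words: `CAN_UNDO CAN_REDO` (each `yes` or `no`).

After op 1 (type): buf='baz' undo_depth=1 redo_depth=0
After op 2 (undo): buf='(empty)' undo_depth=0 redo_depth=1
After op 3 (redo): buf='baz' undo_depth=1 redo_depth=0
After op 4 (type): buf='bazred' undo_depth=2 redo_depth=0
After op 5 (undo): buf='baz' undo_depth=1 redo_depth=1
After op 6 (redo): buf='bazred' undo_depth=2 redo_depth=0
After op 7 (type): buf='bazredcat' undo_depth=3 redo_depth=0
After op 8 (undo): buf='bazred' undo_depth=2 redo_depth=1
After op 9 (delete): buf='bazre' undo_depth=3 redo_depth=0
After op 10 (type): buf='bazreup' undo_depth=4 redo_depth=0

Answer: yes no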